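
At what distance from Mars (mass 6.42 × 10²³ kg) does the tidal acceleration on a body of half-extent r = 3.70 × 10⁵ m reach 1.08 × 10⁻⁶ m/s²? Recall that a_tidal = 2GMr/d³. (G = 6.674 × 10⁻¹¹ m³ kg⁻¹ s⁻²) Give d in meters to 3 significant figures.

2GMr/d³ = a_tidal  ⇒  d = (2GMr / a_tidal)^(1/3)
d = (2 × 6.674×10⁻¹¹ × (6.42 × 10²³) × (3.70 × 10⁵) / (1.08 × 10⁻⁶))^(1/3)
  = 3.08 × 10⁸ m

3.08 × 10⁸ m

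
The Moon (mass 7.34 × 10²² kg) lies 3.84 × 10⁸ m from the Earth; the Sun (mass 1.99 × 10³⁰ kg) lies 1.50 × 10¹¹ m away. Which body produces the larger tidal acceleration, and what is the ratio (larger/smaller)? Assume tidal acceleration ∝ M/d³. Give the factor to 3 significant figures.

Compare M/d³ for the two perturbers:
The Moon: (7.34 × 10²²) / (3.84 × 10⁸)³ = 1.296 × 10⁻³
The Sun: (1.99 × 10³⁰) / (1.50 × 10¹¹)³ = 5.896 × 10⁻⁴
Ratio (larger/smaller) = 2.20

The Moon, by a factor of ≈ 2.20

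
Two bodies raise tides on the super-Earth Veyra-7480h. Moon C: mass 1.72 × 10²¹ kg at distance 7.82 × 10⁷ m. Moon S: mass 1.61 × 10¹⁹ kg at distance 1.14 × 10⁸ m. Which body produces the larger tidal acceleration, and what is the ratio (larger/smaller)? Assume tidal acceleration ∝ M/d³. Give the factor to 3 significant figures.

Moon C, by a factor of ≈ 331

Tidal acceleration ∝ M/d³, so compare M/d³ for each.
Moon C: (1.72 × 10²¹) / (7.82 × 10⁷)³ = 3.597 × 10⁻³
Moon S: (1.61 × 10¹⁹) / (1.14 × 10⁸)³ = 1.087 × 10⁻⁵
Ratio (larger/smaller) = 331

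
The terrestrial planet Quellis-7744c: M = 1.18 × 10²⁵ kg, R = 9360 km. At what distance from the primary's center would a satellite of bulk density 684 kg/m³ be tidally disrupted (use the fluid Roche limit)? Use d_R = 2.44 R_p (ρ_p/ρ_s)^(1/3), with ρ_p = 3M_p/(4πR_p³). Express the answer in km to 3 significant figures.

ρ_p = 3M_p/(4πR_p³) = 3 × (1.18 × 10²⁵) / (4π × (9.36 × 10⁶ m)³) = 3440 kg/m³
d_R = 2.44 × 9360 km × (3440/684)^(1/3)
    = 39100 km

39100 km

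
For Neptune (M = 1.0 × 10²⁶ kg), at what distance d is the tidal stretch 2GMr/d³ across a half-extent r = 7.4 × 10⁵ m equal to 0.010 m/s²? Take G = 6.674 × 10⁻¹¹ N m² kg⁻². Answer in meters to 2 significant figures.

1.0 × 10⁸ m

2GMr/d³ = a_tidal  ⇒  d = (2GMr / a_tidal)^(1/3)
d = (2 × 6.674×10⁻¹¹ × (1.0 × 10²⁶) × (7.4 × 10⁵) / (0.010))^(1/3)
  = 1.0 × 10⁸ m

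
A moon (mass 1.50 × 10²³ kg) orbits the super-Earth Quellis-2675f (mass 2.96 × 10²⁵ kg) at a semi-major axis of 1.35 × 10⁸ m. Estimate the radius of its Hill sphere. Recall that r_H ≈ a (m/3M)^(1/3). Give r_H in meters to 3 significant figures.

1.61 × 10⁷ m

r_H ≈ a (m/3M)^(1/3)
    = (1.35 × 10⁸) × (1.50 × 10²³ / (3 × 2.96 × 10²⁵))^(1/3)
    = 1.61 × 10⁷ m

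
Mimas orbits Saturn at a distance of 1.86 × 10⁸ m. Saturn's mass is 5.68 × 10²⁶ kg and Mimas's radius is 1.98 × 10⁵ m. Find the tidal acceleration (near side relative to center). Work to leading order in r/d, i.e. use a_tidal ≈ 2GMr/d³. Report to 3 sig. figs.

2.33 × 10⁻³ m/s²

Δg = 2GMr/d³
   = 2 × (6.674 × 10⁻¹¹) × (5.68 × 10²⁶) × (1.98 × 10⁵) / (1.86 × 10⁸)³
   = 2.33 × 10⁻³ m/s²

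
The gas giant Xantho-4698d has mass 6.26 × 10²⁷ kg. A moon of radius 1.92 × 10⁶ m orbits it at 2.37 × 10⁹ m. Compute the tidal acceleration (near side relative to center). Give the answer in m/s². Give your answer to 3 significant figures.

Since r ≪ d, expand the inverse-square field across one radius to get the leading 2GMr/d³ term.
Δa = 2GMr/d³
   = 2 × (6.674 × 10⁻¹¹) × (6.26 × 10²⁷) × (1.92 × 10⁶) / (2.37 × 10⁹)³
   = 1.21 × 10⁻⁴ m/s²

1.21 × 10⁻⁴ m/s²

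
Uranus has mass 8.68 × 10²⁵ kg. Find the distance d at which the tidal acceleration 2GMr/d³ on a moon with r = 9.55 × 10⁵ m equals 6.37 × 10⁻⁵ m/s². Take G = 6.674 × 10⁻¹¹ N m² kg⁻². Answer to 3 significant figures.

2GMr/d³ = a_tidal  ⇒  d = (2GMr / a_tidal)^(1/3)
d = (2 × 6.674×10⁻¹¹ × (8.68 × 10²⁵) × (9.55 × 10⁵) / (6.37 × 10⁻⁵))^(1/3)
  = 5.58 × 10⁸ m

5.58 × 10⁸ m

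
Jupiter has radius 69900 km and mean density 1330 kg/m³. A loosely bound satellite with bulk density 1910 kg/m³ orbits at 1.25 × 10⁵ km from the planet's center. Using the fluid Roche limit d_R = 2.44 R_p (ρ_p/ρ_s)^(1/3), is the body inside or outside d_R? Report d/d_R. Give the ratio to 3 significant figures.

d_R = 2.44 × (69900 km) × (1330/1910)^(1/3) = 1.512 × 10⁵ km
d/d_R = (1.25 × 10⁵) / (1.512 × 10⁵) = 0.827
Since d/d_R < 1, the body is inside the Roche limit.

inside; d/d_R ≈ 0.827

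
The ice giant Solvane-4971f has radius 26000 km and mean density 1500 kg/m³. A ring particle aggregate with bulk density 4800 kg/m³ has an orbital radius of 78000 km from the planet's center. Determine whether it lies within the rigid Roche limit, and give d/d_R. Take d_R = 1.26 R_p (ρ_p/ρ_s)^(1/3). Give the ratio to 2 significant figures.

d_R = 1.26 × (26000 km) × (1500/4800)^(1/3) = 22230 km
d/d_R = (78000) / (22230) = 3.5
Since d/d_R > 1, the body is outside the Roche limit.

outside; d/d_R ≈ 3.5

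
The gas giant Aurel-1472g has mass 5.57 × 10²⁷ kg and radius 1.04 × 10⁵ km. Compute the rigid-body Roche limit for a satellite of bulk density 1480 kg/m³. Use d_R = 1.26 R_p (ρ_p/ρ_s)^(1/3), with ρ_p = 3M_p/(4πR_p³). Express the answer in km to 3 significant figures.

1.22 × 10⁵ km

ρ_p = 3M_p/(4πR_p³) = 3 × (5.57 × 10²⁷) / (4π × (1.04 × 10⁸ m)³) = 1180 kg/m³
d_R = 1.26 × 1.04 × 10⁵ km × (1180/1480)^(1/3)
    = 1.22 × 10⁵ km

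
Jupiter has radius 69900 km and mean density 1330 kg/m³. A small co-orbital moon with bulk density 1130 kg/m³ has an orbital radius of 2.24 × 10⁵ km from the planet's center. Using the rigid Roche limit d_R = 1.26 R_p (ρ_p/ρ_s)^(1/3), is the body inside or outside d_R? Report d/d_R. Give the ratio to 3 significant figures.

outside; d/d_R ≈ 2.41

d_R = 1.26 × (69900 km) × (1330/1130)^(1/3) = 92990 km
d/d_R = (2.24 × 10⁵) / (92990) = 2.41
Since d/d_R > 1, the body is outside the Roche limit.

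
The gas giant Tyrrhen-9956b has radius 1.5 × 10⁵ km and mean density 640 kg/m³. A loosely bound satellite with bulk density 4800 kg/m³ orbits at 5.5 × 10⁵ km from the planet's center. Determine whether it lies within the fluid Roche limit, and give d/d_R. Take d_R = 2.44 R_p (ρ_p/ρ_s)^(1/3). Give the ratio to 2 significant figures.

d_R = 2.44 × (1.5 × 10⁵ km) × (640/4800)^(1/3) = 1.870 × 10⁵ km
d/d_R = (5.5 × 10⁵) / (1.870 × 10⁵) = 2.9
Since d/d_R > 1, the body is outside the Roche limit.

outside; d/d_R ≈ 2.9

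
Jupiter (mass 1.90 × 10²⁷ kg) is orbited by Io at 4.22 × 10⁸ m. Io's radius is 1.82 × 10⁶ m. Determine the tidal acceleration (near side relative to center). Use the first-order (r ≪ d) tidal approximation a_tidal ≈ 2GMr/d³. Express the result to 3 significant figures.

Δa = 2GMr/d³
   = 2 × (6.674 × 10⁻¹¹) × (1.90 × 10²⁷) × (1.82 × 10⁶) / (4.22 × 10⁸)³
   = 6.14 × 10⁻³ m/s²

6.14 × 10⁻³ m/s²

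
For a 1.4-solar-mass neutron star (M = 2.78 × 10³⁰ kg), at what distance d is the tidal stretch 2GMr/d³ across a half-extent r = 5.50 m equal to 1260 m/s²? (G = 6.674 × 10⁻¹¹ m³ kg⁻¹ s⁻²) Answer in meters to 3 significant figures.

2GMr/d³ = a_tidal  ⇒  d = (2GMr / a_tidal)^(1/3)
d = (2 × 6.674×10⁻¹¹ × (2.78 × 10³⁰) × (5.50) / (1260))^(1/3)
  = 1.17 × 10⁶ m

1.17 × 10⁶ m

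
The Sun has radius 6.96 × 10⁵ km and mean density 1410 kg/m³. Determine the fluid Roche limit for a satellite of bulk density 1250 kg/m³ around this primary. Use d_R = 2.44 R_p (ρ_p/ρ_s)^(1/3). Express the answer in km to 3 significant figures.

1.77 × 10⁶ km

d_R = 2.44 × 6.96 × 10⁵ km × (1410/1250)^(1/3)
    = 1.77 × 10⁶ km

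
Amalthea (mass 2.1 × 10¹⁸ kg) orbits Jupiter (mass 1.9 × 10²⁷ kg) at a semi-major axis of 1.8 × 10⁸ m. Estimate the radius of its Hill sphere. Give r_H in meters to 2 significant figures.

r_H ≈ a (m/3M)^(1/3)
    = (1.8 × 10⁸) × (2.1 × 10¹⁸ / (3 × 1.9 × 10²⁷))^(1/3)
    = 1.3 × 10⁵ m

1.3 × 10⁵ m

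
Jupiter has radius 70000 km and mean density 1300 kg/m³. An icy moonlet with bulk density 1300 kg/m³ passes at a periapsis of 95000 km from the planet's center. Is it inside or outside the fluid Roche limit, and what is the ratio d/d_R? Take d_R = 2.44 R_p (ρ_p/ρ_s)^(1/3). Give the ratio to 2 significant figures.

inside; d/d_R ≈ 0.56

d_R = 2.44 × (70000 km) × (1300/1300)^(1/3) = 1.708 × 10⁵ km
d/d_R = (95000) / (1.708 × 10⁵) = 0.56
Since d/d_R < 1, the body is inside the Roche limit.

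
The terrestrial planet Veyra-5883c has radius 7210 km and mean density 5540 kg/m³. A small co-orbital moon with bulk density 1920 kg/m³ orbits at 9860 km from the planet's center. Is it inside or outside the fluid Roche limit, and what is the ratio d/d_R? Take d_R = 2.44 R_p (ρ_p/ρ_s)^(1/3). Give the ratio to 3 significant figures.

inside; d/d_R ≈ 0.394

d_R = 2.44 × (7210 km) × (5540/1920)^(1/3) = 25050 km
d/d_R = (9860) / (25050) = 0.394
Since d/d_R < 1, the body is inside the Roche limit.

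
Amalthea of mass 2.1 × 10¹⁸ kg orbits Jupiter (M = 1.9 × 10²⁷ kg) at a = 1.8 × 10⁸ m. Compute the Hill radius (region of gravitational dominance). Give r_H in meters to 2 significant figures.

r_H ≈ a (m/3M)^(1/3)
    = (1.8 × 10⁸) × (2.1 × 10¹⁸ / (3 × 1.9 × 10²⁷))^(1/3)
    = 1.3 × 10⁵ m

1.3 × 10⁵ m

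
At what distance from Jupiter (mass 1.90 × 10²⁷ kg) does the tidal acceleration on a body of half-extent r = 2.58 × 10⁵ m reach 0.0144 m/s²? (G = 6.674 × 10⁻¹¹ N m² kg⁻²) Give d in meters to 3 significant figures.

2GMr/d³ = a_tidal  ⇒  d = (2GMr / a_tidal)^(1/3)
d = (2 × 6.674×10⁻¹¹ × (1.90 × 10²⁷) × (2.58 × 10⁵) / (0.0144))^(1/3)
  = 1.66 × 10⁸ m

1.66 × 10⁸ m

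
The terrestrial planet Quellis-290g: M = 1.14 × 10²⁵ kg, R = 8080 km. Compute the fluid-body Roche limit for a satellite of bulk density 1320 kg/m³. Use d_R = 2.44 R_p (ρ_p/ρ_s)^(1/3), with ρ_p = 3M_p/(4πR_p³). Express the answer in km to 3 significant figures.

31100 km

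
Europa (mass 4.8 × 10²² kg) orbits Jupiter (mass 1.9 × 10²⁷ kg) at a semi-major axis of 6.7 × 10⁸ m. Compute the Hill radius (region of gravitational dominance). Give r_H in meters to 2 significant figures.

r_H ≈ a (m/3M)^(1/3)
    = (6.7 × 10⁸) × (4.8 × 10²² / (3 × 1.9 × 10²⁷))^(1/3)
    = 1.4 × 10⁷ m

1.4 × 10⁷ m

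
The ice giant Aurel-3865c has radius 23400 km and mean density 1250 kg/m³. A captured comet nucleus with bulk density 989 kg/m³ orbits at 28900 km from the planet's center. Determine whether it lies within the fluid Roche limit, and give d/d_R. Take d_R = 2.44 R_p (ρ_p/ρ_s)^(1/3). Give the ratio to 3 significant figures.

inside; d/d_R ≈ 0.468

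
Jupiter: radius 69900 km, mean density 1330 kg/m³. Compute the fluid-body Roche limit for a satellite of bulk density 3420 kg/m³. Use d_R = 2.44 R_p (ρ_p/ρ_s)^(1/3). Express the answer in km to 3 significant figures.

1.24 × 10⁵ km

d_R = 2.44 × 69900 km × (1330/3420)^(1/3)
    = 1.24 × 10⁵ km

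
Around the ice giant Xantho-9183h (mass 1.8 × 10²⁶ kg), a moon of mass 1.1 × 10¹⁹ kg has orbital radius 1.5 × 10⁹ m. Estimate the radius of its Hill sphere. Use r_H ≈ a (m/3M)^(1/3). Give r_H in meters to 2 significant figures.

r_H ≈ a (m/3M)^(1/3)
    = (1.5 × 10⁹) × (1.1 × 10¹⁹ / (3 × 1.8 × 10²⁶))^(1/3)
    = 4.1 × 10⁶ m

4.1 × 10⁶ m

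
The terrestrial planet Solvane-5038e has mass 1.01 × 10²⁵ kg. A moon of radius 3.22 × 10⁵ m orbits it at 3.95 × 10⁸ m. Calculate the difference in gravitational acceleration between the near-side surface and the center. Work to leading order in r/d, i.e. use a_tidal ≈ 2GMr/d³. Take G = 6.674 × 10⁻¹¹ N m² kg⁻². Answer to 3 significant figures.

Differencing GM/(d−r)² and GM/d² to first order in r/d gives 2GMr/d³.
Δg = 2GMr/d³
   = 2 × (6.674 × 10⁻¹¹) × (1.01 × 10²⁵) × (3.22 × 10⁵) / (3.95 × 10⁸)³
   = 7.04 × 10⁻⁶ m/s²

7.04 × 10⁻⁶ m/s²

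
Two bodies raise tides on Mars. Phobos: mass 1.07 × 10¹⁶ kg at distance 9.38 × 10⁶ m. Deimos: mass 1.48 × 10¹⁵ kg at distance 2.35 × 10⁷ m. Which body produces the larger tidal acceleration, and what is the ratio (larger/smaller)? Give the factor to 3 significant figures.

Phobos, by a factor of ≈ 114

Tidal acceleration ∝ M/d³, so compare M/d³ for each.
Phobos: (1.07 × 10¹⁶) / (9.38 × 10⁶)³ = 1.297 × 10⁻⁵
Deimos: (1.48 × 10¹⁵) / (2.35 × 10⁷)³ = 1.140 × 10⁻⁷
Ratio (larger/smaller) = 114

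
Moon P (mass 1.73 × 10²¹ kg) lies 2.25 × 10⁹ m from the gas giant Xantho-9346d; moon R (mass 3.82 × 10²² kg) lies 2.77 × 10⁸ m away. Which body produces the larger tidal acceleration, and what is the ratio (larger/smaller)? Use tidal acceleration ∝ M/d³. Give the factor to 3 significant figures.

Tidal stretch scales as M/d³; compute that for each body.
Moon P: (1.73 × 10²¹) / (2.25 × 10⁹)³ = 1.519 × 10⁻⁷
Moon R: (3.82 × 10²²) / (2.77 × 10⁸)³ = 1.797 × 10⁻³
Ratio (larger/smaller) = 11800

Moon R, by a factor of ≈ 11800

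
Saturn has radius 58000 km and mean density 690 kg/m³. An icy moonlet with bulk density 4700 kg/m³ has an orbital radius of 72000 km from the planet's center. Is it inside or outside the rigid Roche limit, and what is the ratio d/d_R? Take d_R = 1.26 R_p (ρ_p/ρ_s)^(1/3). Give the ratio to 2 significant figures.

d_R = 1.26 × (58000 km) × (690/4700)^(1/3) = 38550 km
d/d_R = (72000) / (38550) = 1.9
Since d/d_R > 1, the body is outside the Roche limit.

outside; d/d_R ≈ 1.9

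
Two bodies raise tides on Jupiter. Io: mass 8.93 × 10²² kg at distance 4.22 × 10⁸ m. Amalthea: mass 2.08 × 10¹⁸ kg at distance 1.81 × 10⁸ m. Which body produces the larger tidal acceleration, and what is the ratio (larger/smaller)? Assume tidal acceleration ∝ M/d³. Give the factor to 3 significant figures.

Tidal acceleration ∝ M/d³, so compare M/d³ for each.
Io: (8.93 × 10²²) / (4.22 × 10⁸)³ = 1.188 × 10⁻³
Amalthea: (2.08 × 10¹⁸) / (1.81 × 10⁸)³ = 3.508 × 10⁻⁷
Ratio (larger/smaller) = 3390

Io, by a factor of ≈ 3390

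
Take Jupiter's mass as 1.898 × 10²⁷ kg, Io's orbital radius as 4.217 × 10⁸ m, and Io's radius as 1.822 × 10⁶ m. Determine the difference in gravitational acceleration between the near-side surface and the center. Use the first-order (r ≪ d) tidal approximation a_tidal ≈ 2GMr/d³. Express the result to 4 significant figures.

6.155 × 10⁻³ m/s²

Δa = 2GMr/d³
   = 2 × (6.674 × 10⁻¹¹) × (1.898 × 10²⁷) × (1.822 × 10⁶) / (4.217 × 10⁸)³
   = 6.155 × 10⁻³ m/s²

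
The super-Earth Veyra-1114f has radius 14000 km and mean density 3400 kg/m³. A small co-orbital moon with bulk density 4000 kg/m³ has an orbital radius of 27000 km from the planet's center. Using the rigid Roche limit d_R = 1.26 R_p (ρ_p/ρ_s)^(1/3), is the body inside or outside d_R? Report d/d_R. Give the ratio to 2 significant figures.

d_R = 1.26 × (14000 km) × (3400/4000)^(1/3) = 16710 km
d/d_R = (27000) / (16710) = 1.6
Since d/d_R > 1, the body is outside the Roche limit.

outside; d/d_R ≈ 1.6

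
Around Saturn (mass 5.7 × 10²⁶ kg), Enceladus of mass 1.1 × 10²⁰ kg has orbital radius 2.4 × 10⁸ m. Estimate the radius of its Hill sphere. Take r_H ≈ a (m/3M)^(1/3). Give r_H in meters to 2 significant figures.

9.6 × 10⁵ m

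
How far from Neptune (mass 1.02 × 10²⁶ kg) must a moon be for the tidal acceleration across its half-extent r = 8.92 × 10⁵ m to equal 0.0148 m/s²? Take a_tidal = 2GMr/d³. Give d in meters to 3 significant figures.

9.36 × 10⁷ m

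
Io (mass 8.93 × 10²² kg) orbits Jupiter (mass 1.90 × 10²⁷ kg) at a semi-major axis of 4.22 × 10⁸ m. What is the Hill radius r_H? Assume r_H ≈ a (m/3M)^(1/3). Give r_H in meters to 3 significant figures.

r_H ≈ a (m/3M)^(1/3)
    = (4.22 × 10⁸) × (8.93 × 10²² / (3 × 1.90 × 10²⁷))^(1/3)
    = 1.06 × 10⁷ m

1.06 × 10⁷ m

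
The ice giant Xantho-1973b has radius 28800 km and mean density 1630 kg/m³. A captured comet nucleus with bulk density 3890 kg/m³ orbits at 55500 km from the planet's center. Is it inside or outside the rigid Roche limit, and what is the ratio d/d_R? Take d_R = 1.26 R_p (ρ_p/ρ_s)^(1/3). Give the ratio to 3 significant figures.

outside; d/d_R ≈ 2.04

d_R = 1.26 × (28800 km) × (1630/3890)^(1/3) = 27150 km
d/d_R = (55500) / (27150) = 2.04
Since d/d_R > 1, the body is outside the Roche limit.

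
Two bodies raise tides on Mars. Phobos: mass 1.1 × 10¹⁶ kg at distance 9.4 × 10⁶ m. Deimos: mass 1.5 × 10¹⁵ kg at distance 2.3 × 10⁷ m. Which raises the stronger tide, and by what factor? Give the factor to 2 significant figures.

Compare M/d³ for the two perturbers:
Phobos: (1.1 × 10¹⁶) / (9.4 × 10⁶)³ = 1.324 × 10⁻⁵
Deimos: (1.5 × 10¹⁵) / (2.3 × 10⁷)³ = 1.233 × 10⁻⁷
Ratio (larger/smaller) = 110

Phobos, by a factor of ≈ 110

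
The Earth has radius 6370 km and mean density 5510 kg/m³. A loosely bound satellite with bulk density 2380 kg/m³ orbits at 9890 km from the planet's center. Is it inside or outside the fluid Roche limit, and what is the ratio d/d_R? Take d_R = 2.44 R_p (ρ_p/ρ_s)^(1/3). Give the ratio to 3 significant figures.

inside; d/d_R ≈ 0.481

d_R = 2.44 × (6370 km) × (5510/2380)^(1/3) = 20560 km
d/d_R = (9890) / (20560) = 0.481
Since d/d_R < 1, the body is inside the Roche limit.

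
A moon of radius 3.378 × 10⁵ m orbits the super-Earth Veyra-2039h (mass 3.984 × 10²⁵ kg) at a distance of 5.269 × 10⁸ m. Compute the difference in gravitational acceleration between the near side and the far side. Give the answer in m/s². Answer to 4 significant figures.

The field gradient is 2GM/d³; across the full diameter 2r the difference is 4GMr/d³.
Δa = 4GMr/d³
   = 4 × (6.674 × 10⁻¹¹) × (3.984 × 10²⁵) × (3.378 × 10⁵) / (5.269 × 10⁸)³
   = 2.456 × 10⁻⁵ m/s²

2.456 × 10⁻⁵ m/s²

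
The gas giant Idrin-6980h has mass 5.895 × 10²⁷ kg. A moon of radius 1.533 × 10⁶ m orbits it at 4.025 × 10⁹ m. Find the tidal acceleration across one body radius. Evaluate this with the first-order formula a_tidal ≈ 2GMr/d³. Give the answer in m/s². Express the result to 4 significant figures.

1.850 × 10⁻⁵ m/s²

The tidal stretch is the gradient of GM/d² times the body's extent r, hence the 1/d³ dependence.
Δg = 2GMr/d³
   = 2 × (6.674 × 10⁻¹¹) × (5.895 × 10²⁷) × (1.533 × 10⁶) / (4.025 × 10⁹)³
   = 1.850 × 10⁻⁵ m/s²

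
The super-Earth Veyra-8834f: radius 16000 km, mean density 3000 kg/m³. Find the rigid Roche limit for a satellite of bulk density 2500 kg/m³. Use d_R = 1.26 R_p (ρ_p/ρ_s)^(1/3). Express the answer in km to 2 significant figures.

21000 km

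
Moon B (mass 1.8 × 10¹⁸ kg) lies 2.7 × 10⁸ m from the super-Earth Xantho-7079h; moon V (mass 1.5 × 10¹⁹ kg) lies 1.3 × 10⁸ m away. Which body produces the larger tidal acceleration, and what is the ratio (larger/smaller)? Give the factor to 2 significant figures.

Moon V, by a factor of ≈ 75

Tidal acceleration ∝ M/d³, so compare M/d³ for each.
Moon B: (1.8 × 10¹⁸) / (2.7 × 10⁸)³ = 9.145 × 10⁻⁸
Moon V: (1.5 × 10¹⁹) / (1.3 × 10⁸)³ = 6.827 × 10⁻⁶
Ratio (larger/smaller) = 75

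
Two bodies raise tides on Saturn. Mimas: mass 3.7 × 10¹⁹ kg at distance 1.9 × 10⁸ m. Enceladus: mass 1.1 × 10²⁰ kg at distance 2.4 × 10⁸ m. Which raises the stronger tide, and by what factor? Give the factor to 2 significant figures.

Enceladus, by a factor of ≈ 1.5

The tide-raising term goes as M/d³ (the gradient of a 1/d² field).
Mimas: (3.7 × 10¹⁹) / (1.9 × 10⁸)³ = 5.394 × 10⁻⁶
Enceladus: (1.1 × 10²⁰) / (2.4 × 10⁸)³ = 7.957 × 10⁻⁶
Ratio (larger/smaller) = 1.5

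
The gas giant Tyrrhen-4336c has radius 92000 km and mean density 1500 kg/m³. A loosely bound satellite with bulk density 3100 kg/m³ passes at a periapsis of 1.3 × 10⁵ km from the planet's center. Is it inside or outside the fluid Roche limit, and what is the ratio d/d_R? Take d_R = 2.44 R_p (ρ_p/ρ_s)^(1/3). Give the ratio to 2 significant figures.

inside; d/d_R ≈ 0.74

d_R = 2.44 × (92000 km) × (1500/3100)^(1/3) = 1.762 × 10⁵ km
d/d_R = (1.3 × 10⁵) / (1.762 × 10⁵) = 0.74
Since d/d_R < 1, the body is inside the Roche limit.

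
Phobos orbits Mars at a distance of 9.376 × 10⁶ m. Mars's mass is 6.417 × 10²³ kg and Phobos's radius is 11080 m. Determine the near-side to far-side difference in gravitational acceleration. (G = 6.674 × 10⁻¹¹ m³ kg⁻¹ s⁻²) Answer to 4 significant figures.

2.303 × 10⁻³ m/s²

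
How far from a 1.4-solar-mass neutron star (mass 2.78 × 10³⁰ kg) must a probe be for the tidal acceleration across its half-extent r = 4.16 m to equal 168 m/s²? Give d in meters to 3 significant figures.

2GMr/d³ = a_tidal  ⇒  d = (2GMr / a_tidal)^(1/3)
d = (2 × 6.674×10⁻¹¹ × (2.78 × 10³⁰) × (4.16) / (168))^(1/3)
  = 2.09 × 10⁶ m

2.09 × 10⁶ m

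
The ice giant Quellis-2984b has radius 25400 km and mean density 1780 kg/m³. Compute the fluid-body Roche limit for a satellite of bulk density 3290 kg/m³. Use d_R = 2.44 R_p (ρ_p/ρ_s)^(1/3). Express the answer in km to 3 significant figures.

50500 km

d_R = 2.44 × 25400 km × (1780/3290)^(1/3)
    = 50500 km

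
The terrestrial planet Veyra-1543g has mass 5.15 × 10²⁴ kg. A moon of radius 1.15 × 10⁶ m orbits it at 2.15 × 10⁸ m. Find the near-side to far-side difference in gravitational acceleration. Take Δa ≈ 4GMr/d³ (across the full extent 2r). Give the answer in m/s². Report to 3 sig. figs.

1.59 × 10⁻⁴ m/s²

Near-to-far spans 2r, so the tidal difference is twice the near-to-center value: 4GMr/d³.
Δa = 4GMr/d³
   = 4 × (6.674 × 10⁻¹¹) × (5.15 × 10²⁴) × (1.15 × 10⁶) / (2.15 × 10⁸)³
   = 1.59 × 10⁻⁴ m/s²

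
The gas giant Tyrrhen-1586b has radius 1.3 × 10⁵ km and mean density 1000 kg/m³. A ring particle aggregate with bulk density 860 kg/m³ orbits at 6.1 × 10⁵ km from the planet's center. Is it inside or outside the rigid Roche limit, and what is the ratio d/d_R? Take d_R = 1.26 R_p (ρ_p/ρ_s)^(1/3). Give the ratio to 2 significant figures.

outside; d/d_R ≈ 3.5

d_R = 1.26 × (1.3 × 10⁵ km) × (1000/860)^(1/3) = 1.722 × 10⁵ km
d/d_R = (6.1 × 10⁵) / (1.722 × 10⁵) = 3.5
Since d/d_R > 1, the body is outside the Roche limit.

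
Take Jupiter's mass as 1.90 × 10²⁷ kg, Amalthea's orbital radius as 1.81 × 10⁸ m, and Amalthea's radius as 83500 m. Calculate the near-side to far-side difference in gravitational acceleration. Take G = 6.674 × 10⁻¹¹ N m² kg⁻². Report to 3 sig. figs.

7.14 × 10⁻³ m/s²

a_tidal = 4GMr/d³
        = 4 × (6.674 × 10⁻¹¹) × (1.90 × 10²⁷) × (83500) / (1.81 × 10⁸)³
        = 7.14 × 10⁻³ m/s²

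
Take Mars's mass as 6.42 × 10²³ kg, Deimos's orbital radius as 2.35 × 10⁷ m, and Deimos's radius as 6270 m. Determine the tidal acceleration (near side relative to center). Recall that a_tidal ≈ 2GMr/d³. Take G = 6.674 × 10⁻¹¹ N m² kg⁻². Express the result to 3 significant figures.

4.14 × 10⁻⁵ m/s²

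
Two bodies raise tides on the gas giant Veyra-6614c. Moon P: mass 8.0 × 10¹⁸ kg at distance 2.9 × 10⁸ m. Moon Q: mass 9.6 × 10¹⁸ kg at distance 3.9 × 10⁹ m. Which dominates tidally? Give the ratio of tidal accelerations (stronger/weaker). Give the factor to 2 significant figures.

Moon P, by a factor of ≈ 2000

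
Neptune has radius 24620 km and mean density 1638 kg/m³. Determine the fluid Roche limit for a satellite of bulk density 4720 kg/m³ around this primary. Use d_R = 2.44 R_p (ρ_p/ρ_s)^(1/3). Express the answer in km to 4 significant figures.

d_R = 2.44 × 24620 km × (1638/4720)^(1/3)
    = 42220 km

42220 km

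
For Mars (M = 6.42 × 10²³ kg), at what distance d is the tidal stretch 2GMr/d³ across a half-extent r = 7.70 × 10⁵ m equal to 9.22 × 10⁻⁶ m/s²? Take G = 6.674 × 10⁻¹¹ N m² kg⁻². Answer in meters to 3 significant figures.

1.93 × 10⁸ m

2GMr/d³ = a_tidal  ⇒  d = (2GMr / a_tidal)^(1/3)
d = (2 × 6.674×10⁻¹¹ × (6.42 × 10²³) × (7.70 × 10⁵) / (9.22 × 10⁻⁶))^(1/3)
  = 1.93 × 10⁸ m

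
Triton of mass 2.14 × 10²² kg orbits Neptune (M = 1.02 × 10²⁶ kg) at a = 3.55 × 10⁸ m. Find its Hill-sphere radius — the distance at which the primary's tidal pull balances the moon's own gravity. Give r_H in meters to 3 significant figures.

r_H ≈ a (m/3M)^(1/3)
    = (3.55 × 10⁸) × (2.14 × 10²² / (3 × 1.02 × 10²⁶))^(1/3)
    = 1.46 × 10⁷ m

1.46 × 10⁷ m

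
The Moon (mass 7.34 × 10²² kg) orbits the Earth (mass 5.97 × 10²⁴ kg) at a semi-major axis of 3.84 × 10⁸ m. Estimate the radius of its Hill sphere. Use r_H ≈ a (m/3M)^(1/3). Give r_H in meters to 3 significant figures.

r_H ≈ a (m/3M)^(1/3)
    = (3.84 × 10⁸) × (7.34 × 10²² / (3 × 5.97 × 10²⁴))^(1/3)
    = 6.15 × 10⁷ m

6.15 × 10⁷ m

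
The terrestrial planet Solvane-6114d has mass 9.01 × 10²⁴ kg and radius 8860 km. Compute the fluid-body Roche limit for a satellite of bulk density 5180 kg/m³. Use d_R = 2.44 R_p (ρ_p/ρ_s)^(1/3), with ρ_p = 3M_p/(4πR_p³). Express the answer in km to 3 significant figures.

18200 km

ρ_p = 3M_p/(4πR_p³) = 3 × (9.01 × 10²⁴) / (4π × (8.86 × 10⁶ m)³) = 3090 kg/m³
d_R = 2.44 × 8860 km × (3090/5180)^(1/3)
    = 18200 km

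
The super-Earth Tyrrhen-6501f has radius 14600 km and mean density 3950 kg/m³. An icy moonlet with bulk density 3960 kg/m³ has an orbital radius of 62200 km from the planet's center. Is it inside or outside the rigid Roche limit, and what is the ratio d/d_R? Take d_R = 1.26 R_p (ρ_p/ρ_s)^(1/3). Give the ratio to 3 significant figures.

d_R = 1.26 × (14600 km) × (3950/3960)^(1/3) = 18380 km
d/d_R = (62200) / (18380) = 3.38
Since d/d_R > 1, the body is outside the Roche limit.

outside; d/d_R ≈ 3.38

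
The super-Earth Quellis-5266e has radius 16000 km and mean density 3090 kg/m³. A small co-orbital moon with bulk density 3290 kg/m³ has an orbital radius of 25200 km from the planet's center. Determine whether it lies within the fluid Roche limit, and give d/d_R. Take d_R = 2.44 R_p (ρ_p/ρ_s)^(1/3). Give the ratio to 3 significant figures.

d_R = 2.44 × (16000 km) × (3090/3290)^(1/3) = 38230 km
d/d_R = (25200) / (38230) = 0.659
Since d/d_R < 1, the body is inside the Roche limit.

inside; d/d_R ≈ 0.659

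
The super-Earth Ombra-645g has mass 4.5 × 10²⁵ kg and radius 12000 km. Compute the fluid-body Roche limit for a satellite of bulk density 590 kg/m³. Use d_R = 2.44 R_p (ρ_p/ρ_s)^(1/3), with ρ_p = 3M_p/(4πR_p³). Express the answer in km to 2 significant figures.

64000 km

ρ_p = 3M_p/(4πR_p³) = 3 × (4.5 × 10²⁵) / (4π × (1.2 × 10⁷ m)³) = 6200 kg/m³
d_R = 2.44 × 12000 km × (6200/590)^(1/3)
    = 64000 km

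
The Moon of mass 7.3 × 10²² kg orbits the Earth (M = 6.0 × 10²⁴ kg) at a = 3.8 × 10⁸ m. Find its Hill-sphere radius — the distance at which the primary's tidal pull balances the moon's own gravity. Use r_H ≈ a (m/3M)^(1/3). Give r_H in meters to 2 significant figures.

6.1 × 10⁷ m

r_H ≈ a (m/3M)^(1/3)
    = (3.8 × 10⁸) × (7.3 × 10²² / (3 × 6.0 × 10²⁴))^(1/3)
    = 6.1 × 10⁷ m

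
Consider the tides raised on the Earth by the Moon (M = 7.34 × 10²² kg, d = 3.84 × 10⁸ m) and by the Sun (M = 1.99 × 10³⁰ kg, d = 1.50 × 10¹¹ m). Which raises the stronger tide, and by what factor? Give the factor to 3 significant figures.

The Moon, by a factor of ≈ 2.20

Tidal acceleration ∝ M/d³, so compare M/d³ for each.
The Moon: (7.34 × 10²²) / (3.84 × 10⁸)³ = 1.296 × 10⁻³
The Sun: (1.99 × 10³⁰) / (1.50 × 10¹¹)³ = 5.896 × 10⁻⁴
Ratio (larger/smaller) = 2.20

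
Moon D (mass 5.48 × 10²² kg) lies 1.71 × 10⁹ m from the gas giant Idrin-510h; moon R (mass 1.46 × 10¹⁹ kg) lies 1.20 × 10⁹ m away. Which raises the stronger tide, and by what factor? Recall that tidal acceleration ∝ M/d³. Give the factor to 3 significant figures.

Moon D, by a factor of ≈ 1300

The tide-raising term goes as M/d³ (the gradient of a 1/d² field).
Moon D: (5.48 × 10²²) / (1.71 × 10⁹)³ = 1.096 × 10⁻⁵
Moon R: (1.46 × 10¹⁹) / (1.20 × 10⁹)³ = 8.449 × 10⁻⁹
Ratio (larger/smaller) = 1300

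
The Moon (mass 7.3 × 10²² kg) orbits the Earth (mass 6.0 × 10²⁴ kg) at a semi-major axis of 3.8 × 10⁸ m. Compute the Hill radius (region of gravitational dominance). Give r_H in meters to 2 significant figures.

r_H ≈ a (m/3M)^(1/3)
    = (3.8 × 10⁸) × (7.3 × 10²² / (3 × 6.0 × 10²⁴))^(1/3)
    = 6.1 × 10⁷ m

6.1 × 10⁷ m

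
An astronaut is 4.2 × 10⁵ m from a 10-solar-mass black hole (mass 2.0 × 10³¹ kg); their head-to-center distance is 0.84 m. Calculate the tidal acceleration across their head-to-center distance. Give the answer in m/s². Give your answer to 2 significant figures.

3.0 × 10⁴ m/s²

Δa = 2GMr/d³
   = 2 × (6.674 × 10⁻¹¹) × (2.0 × 10³¹) × (0.84) / (4.2 × 10⁵)³
   = 3.0 × 10⁴ m/s²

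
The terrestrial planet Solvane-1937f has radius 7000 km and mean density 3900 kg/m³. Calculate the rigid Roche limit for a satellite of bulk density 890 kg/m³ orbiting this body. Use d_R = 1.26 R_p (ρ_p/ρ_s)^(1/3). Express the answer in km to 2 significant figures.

d_R = 1.26 × 7000 km × (3900/890)^(1/3)
    = 14000 km

14000 km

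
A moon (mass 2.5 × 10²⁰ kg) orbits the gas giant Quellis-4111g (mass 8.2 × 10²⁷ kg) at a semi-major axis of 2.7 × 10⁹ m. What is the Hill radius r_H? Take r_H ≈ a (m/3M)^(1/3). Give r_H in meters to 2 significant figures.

r_H ≈ a (m/3M)^(1/3)
    = (2.7 × 10⁹) × (2.5 × 10²⁰ / (3 × 8.2 × 10²⁷))^(1/3)
    = 5.8 × 10⁶ m

5.8 × 10⁶ m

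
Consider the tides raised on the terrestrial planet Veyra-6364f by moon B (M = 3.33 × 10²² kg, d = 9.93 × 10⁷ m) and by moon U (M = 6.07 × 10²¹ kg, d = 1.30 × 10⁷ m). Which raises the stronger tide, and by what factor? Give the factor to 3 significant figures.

Tidal acceleration ∝ M/d³, so compare M/d³ for each.
Moon B: (3.33 × 10²²) / (9.93 × 10⁷)³ = 3.401 × 10⁻²
Moon U: (6.07 × 10²¹) / (1.30 × 10⁷)³ = 2.763
Ratio (larger/smaller) = 81.2

Moon U, by a factor of ≈ 81.2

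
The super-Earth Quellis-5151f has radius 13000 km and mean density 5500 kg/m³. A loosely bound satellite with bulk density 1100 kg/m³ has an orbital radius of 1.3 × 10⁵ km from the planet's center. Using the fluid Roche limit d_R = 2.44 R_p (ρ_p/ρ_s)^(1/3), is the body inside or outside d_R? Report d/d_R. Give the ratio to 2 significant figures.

outside; d/d_R ≈ 2.4

d_R = 2.44 × (13000 km) × (5500/1100)^(1/3) = 54240 km
d/d_R = (1.3 × 10⁵) / (54240) = 2.4
Since d/d_R > 1, the body is outside the Roche limit.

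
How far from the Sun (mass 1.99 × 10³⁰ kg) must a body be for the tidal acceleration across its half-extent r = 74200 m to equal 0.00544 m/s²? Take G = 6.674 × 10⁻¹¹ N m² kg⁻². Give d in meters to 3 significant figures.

2GMr/d³ = a_tidal  ⇒  d = (2GMr / a_tidal)^(1/3)
d = (2 × 6.674×10⁻¹¹ × (1.99 × 10³⁰) × (74200) / (0.00544))^(1/3)
  = 1.54 × 10⁹ m

1.54 × 10⁹ m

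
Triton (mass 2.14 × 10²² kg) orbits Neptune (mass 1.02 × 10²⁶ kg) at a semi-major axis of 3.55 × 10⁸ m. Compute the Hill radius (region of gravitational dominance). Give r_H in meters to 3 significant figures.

1.46 × 10⁷ m

r_H ≈ a (m/3M)^(1/3)
    = (3.55 × 10⁸) × (2.14 × 10²² / (3 × 1.02 × 10²⁶))^(1/3)
    = 1.46 × 10⁷ m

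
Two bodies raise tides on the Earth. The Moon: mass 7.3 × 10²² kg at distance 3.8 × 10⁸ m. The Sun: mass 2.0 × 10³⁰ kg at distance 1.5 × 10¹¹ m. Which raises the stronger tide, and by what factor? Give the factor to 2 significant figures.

The Moon, by a factor of ≈ 2.2

Tidal acceleration ∝ M/d³, so compare M/d³ for each.
The Moon: (7.3 × 10²²) / (3.8 × 10⁸)³ = 1.330 × 10⁻³
The Sun: (2.0 × 10³⁰) / (1.5 × 10¹¹)³ = 5.926 × 10⁻⁴
Ratio (larger/smaller) = 2.2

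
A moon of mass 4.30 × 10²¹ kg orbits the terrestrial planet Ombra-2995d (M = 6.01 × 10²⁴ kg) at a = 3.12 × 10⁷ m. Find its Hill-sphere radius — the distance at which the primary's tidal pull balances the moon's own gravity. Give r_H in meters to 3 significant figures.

r_H ≈ a (m/3M)^(1/3)
    = (3.12 × 10⁷) × (4.30 × 10²¹ / (3 × 6.01 × 10²⁴))^(1/3)
    = 1.93 × 10⁶ m

1.93 × 10⁶ m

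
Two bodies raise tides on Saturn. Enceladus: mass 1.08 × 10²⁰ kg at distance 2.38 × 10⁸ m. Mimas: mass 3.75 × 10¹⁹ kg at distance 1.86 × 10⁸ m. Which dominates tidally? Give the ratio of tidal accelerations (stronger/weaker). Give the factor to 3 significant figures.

The tide-raising term goes as M/d³ (the gradient of a 1/d² field).
Enceladus: (1.08 × 10²⁰) / (2.38 × 10⁸)³ = 8.011 × 10⁻⁶
Mimas: (3.75 × 10¹⁹) / (1.86 × 10⁸)³ = 5.828 × 10⁻⁶
Ratio (larger/smaller) = 1.37

Enceladus, by a factor of ≈ 1.37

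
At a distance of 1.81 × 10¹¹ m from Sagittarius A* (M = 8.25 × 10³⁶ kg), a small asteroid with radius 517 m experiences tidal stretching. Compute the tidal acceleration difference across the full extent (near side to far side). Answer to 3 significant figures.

a_tidal = 4GMr/d³
        = 4 × (6.674 × 10⁻¹¹) × (8.25 × 10³⁶) × (517) / (1.81 × 10¹¹)³
        = 1.92 × 10⁻⁴ m/s²

1.92 × 10⁻⁴ m/s²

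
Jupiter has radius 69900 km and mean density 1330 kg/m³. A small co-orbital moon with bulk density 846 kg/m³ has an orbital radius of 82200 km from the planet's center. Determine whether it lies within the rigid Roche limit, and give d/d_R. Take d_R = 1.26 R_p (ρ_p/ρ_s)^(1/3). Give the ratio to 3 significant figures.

d_R = 1.26 × (69900 km) × (1330/846)^(1/3) = 1.024 × 10⁵ km
d/d_R = (82200) / (1.024 × 10⁵) = 0.803
Since d/d_R < 1, the body is inside the Roche limit.

inside; d/d_R ≈ 0.803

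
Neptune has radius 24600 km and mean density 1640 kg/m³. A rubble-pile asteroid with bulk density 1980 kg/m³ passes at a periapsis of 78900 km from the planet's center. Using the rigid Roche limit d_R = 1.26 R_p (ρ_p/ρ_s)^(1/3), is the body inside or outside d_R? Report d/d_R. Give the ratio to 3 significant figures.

outside; d/d_R ≈ 2.71

d_R = 1.26 × (24600 km) × (1640/1980)^(1/3) = 29110 km
d/d_R = (78900) / (29110) = 2.71
Since d/d_R > 1, the body is outside the Roche limit.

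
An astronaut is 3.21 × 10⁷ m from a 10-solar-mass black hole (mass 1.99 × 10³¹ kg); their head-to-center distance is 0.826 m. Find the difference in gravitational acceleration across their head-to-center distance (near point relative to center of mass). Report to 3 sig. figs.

Δa = 2GMr/d³
   = 2 × (6.674 × 10⁻¹¹) × (1.99 × 10³¹) × (0.826) / (3.21 × 10⁷)³
   = 6.63 × 10⁻² m/s²

6.63 × 10⁻² m/s²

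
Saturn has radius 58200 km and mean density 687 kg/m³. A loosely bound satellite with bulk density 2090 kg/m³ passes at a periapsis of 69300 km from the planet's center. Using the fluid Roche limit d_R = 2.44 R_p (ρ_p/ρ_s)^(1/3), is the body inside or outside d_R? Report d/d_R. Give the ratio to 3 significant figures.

d_R = 2.44 × (58200 km) × (687/2090)^(1/3) = 98010 km
d/d_R = (69300) / (98010) = 0.707
Since d/d_R < 1, the body is inside the Roche limit.

inside; d/d_R ≈ 0.707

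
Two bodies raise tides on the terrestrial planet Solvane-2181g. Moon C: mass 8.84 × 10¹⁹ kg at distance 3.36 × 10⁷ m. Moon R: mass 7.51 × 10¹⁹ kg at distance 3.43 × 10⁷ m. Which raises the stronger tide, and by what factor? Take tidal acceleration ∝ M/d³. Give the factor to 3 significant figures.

Moon C, by a factor of ≈ 1.25

Compare M/d³ for the two perturbers:
Moon C: (8.84 × 10¹⁹) / (3.36 × 10⁷)³ = 2.330 × 10⁻³
Moon R: (7.51 × 10¹⁹) / (3.43 × 10⁷)³ = 1.861 × 10⁻³
Ratio (larger/smaller) = 1.25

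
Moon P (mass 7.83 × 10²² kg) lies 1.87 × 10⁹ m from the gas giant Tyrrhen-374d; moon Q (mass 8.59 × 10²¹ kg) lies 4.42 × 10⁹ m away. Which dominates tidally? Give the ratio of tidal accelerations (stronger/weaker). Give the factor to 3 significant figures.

Moon P, by a factor of ≈ 120

Compare M/d³ for the two perturbers:
Moon P: (7.83 × 10²²) / (1.87 × 10⁹)³ = 1.197 × 10⁻⁵
Moon Q: (8.59 × 10²¹) / (4.42 × 10⁹)³ = 9.948 × 10⁻⁸
Ratio (larger/smaller) = 120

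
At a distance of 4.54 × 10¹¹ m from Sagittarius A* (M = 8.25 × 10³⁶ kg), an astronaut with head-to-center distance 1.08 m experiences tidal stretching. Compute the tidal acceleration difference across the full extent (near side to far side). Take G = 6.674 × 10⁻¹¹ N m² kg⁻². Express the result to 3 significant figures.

Δa = 4GMr/d³
   = 4 × (6.674 × 10⁻¹¹) × (8.25 × 10³⁶) × (1.08) / (4.54 × 10¹¹)³
   = 2.54 × 10⁻⁸ m/s²

2.54 × 10⁻⁸ m/s²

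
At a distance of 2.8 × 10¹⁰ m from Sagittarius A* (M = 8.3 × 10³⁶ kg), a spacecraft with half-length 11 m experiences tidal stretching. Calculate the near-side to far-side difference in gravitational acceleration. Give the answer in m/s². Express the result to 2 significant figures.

1.1 × 10⁻³ m/s²

a_tidal = 4GMr/d³
        = 4 × (6.674 × 10⁻¹¹) × (8.3 × 10³⁶) × (11) / (2.8 × 10¹⁰)³
        = 1.1 × 10⁻³ m/s²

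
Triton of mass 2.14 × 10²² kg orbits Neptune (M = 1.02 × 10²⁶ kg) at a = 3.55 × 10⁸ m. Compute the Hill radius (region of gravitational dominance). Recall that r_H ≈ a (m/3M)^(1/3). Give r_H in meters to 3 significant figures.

1.46 × 10⁷ m

r_H ≈ a (m/3M)^(1/3)
    = (3.55 × 10⁸) × (2.14 × 10²² / (3 × 1.02 × 10²⁶))^(1/3)
    = 1.46 × 10⁷ m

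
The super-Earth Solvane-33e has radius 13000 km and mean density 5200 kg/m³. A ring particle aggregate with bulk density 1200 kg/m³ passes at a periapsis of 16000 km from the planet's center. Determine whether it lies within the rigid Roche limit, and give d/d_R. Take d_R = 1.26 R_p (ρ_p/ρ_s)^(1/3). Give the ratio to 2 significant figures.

d_R = 1.26 × (13000 km) × (5200/1200)^(1/3) = 26700 km
d/d_R = (16000) / (26700) = 0.60
Since d/d_R < 1, the body is inside the Roche limit.

inside; d/d_R ≈ 0.60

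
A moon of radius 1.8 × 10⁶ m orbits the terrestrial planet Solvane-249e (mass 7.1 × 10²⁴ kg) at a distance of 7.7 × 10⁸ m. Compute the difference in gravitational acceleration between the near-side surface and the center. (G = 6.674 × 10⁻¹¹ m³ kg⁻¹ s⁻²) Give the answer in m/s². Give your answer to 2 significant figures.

a_tidal = 2GMr/d³
        = 2 × (6.674 × 10⁻¹¹) × (7.1 × 10²⁴) × (1.8 × 10⁶) / (7.7 × 10⁸)³
        = 3.7 × 10⁻⁶ m/s²

3.7 × 10⁻⁶ m/s²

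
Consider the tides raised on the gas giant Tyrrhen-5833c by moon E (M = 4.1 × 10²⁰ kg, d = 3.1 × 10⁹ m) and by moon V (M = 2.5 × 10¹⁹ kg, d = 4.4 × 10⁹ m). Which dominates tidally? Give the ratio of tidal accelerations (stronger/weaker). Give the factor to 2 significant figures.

Moon E, by a factor of ≈ 47

Tidal acceleration ∝ M/d³, so compare M/d³ for each.
Moon E: (4.1 × 10²⁰) / (3.1 × 10⁹)³ = 1.376 × 10⁻⁸
Moon V: (2.5 × 10¹⁹) / (4.4 × 10⁹)³ = 2.935 × 10⁻¹⁰
Ratio (larger/smaller) = 47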